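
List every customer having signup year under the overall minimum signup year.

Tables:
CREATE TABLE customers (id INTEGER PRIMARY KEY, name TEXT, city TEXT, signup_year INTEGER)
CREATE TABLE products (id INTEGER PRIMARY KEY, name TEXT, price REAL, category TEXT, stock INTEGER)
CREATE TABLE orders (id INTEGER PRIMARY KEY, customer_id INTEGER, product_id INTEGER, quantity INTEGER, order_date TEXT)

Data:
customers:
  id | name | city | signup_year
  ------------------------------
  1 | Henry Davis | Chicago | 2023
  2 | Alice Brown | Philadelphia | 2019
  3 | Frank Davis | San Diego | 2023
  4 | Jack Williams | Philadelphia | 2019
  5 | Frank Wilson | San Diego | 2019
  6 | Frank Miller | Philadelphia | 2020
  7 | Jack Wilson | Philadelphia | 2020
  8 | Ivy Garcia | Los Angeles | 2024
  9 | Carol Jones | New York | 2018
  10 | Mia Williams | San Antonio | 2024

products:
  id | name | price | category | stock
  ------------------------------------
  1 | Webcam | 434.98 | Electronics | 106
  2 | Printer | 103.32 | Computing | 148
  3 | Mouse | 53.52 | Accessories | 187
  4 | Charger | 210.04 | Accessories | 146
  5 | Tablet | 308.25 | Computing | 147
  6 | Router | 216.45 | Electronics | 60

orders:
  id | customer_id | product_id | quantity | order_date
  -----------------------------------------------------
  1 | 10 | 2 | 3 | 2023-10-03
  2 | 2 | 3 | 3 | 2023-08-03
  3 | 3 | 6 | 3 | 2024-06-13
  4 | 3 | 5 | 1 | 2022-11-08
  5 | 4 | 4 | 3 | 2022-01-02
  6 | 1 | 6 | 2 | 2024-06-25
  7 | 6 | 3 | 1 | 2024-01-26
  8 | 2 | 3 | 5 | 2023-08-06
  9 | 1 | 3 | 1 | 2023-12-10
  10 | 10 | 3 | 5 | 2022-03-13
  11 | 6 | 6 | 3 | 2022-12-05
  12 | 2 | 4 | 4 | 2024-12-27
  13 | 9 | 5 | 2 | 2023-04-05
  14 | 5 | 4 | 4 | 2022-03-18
SELECT name, signup_year FROM customers WHERE signup_year < (SELECT MIN(signup_year) FROM customers)

Execution result:
(no rows)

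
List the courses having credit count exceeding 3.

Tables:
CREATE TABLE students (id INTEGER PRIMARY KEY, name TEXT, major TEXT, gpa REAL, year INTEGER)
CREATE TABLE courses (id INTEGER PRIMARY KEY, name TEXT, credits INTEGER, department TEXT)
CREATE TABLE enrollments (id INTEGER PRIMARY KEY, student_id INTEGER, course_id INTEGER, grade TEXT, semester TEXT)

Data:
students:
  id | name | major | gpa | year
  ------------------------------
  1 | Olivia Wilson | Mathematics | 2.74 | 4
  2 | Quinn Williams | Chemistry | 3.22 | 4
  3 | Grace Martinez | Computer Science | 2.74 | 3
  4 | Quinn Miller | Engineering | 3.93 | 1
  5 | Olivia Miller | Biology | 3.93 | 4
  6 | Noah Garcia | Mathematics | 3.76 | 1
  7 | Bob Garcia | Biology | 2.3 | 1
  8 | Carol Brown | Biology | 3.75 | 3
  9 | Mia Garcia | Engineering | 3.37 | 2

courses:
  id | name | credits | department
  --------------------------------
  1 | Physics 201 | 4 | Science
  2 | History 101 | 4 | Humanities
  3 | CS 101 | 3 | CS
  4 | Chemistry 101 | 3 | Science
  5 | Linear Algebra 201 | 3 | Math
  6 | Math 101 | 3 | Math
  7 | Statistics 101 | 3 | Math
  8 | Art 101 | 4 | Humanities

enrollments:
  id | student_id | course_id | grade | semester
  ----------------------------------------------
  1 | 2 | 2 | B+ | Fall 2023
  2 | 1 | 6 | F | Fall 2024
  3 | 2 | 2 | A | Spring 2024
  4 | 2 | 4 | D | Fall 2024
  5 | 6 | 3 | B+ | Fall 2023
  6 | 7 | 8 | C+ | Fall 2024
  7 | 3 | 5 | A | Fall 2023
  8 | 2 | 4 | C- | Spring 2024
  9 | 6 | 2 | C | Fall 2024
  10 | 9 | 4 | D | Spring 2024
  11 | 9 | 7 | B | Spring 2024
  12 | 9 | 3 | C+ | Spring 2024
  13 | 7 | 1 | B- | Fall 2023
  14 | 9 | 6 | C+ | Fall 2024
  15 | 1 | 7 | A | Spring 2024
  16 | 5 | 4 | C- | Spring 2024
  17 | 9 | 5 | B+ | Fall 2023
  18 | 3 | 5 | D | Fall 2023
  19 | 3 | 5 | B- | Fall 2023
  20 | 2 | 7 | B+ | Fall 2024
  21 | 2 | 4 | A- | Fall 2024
SELECT name, credits FROM courses WHERE credits > 3

Execution result:
name | credits
Physics 201 | 4
History 101 | 4
Art 101 | 4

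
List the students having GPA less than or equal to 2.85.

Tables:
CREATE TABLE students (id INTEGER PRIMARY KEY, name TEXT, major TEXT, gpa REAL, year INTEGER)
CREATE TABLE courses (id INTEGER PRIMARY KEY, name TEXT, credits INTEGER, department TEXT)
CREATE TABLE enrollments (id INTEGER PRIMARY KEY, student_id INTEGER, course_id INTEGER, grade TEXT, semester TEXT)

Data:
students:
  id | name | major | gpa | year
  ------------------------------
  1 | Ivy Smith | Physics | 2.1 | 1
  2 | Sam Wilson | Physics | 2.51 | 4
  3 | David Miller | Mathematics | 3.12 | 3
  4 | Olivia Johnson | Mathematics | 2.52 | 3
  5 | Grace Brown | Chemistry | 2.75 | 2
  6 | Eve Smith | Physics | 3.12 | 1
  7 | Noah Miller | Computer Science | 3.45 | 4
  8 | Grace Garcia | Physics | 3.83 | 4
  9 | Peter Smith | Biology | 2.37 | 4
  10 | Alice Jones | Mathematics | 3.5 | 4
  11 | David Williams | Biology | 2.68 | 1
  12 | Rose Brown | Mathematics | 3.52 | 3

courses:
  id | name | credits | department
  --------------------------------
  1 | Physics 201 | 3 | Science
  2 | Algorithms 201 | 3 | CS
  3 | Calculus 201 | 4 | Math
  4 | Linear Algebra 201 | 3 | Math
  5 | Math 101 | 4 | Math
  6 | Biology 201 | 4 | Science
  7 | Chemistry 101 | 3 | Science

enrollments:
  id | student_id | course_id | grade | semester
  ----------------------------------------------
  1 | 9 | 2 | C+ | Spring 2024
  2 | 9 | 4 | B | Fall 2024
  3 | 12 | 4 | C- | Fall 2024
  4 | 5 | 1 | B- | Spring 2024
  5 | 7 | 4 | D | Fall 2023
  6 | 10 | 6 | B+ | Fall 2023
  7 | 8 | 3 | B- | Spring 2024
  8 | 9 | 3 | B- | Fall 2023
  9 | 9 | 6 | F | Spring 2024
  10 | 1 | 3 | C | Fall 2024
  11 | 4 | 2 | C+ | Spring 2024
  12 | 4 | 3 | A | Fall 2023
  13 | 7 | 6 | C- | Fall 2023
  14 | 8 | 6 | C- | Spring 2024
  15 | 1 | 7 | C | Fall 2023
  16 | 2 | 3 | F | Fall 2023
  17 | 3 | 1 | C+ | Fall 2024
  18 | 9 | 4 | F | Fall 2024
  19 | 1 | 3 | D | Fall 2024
SELECT name, gpa FROM students WHERE gpa <= 2.85

Execution result:
name | gpa
Ivy Smith | 2.10
Sam Wilson | 2.51
Olivia Johnson | 2.52
Grace Brown | 2.75
Peter Smith | 2.37
David Williams | 2.68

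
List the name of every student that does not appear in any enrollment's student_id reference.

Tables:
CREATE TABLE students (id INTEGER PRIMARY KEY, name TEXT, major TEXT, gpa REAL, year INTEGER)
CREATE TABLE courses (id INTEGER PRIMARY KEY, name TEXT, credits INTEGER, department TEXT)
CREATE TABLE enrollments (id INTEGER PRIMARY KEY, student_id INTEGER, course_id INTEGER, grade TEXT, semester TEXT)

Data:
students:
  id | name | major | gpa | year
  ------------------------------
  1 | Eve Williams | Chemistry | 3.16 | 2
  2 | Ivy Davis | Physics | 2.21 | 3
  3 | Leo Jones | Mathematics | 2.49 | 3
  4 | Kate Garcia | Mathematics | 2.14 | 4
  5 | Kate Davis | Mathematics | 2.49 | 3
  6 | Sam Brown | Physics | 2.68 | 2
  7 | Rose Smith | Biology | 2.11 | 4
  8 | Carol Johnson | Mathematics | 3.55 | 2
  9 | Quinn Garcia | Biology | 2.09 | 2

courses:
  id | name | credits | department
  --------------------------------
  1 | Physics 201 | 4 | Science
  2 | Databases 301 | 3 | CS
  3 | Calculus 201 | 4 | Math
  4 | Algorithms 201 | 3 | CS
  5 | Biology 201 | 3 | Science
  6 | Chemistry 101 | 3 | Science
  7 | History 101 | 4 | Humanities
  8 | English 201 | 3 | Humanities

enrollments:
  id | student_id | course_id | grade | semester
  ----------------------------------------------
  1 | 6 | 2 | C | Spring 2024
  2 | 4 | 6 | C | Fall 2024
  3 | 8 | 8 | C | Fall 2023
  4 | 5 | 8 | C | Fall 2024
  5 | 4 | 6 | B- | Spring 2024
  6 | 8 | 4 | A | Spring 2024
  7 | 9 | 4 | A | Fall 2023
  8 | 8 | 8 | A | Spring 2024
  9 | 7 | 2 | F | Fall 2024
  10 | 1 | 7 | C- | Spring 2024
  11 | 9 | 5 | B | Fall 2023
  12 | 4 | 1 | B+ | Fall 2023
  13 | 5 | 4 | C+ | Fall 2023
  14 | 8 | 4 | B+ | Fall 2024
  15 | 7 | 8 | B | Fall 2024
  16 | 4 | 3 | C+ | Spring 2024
SELECT p.name FROM students p LEFT JOIN enrollments c ON c.student_id = p.id WHERE c.id IS NULL

Execution result:
name
Ivy Davis
Leo Jones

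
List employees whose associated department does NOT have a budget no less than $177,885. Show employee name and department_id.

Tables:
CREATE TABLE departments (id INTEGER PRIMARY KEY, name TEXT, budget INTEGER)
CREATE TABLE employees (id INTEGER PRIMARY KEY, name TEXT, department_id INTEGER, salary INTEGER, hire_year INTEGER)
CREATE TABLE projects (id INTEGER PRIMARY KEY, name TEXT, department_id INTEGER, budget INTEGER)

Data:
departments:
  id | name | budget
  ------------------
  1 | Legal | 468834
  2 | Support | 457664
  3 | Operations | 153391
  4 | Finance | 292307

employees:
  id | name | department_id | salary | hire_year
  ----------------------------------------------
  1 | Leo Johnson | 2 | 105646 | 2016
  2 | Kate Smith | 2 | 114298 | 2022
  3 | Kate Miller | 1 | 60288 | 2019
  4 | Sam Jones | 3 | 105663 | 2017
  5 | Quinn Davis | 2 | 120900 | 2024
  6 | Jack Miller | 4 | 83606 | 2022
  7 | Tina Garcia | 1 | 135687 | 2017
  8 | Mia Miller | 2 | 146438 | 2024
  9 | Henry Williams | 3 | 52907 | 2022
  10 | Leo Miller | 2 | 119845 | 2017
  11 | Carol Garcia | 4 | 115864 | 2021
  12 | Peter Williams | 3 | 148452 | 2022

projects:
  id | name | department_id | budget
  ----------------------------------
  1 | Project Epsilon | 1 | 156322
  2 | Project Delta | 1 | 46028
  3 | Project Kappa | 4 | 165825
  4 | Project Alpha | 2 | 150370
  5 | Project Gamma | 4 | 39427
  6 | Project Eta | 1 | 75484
SELECT name, department_id FROM employees WHERE department_id NOT IN (SELECT id FROM departments WHERE budget >= 177885)

Execution result:
name | department_id
Sam Jones | 3
Henry Williams | 3
Peter Williams | 3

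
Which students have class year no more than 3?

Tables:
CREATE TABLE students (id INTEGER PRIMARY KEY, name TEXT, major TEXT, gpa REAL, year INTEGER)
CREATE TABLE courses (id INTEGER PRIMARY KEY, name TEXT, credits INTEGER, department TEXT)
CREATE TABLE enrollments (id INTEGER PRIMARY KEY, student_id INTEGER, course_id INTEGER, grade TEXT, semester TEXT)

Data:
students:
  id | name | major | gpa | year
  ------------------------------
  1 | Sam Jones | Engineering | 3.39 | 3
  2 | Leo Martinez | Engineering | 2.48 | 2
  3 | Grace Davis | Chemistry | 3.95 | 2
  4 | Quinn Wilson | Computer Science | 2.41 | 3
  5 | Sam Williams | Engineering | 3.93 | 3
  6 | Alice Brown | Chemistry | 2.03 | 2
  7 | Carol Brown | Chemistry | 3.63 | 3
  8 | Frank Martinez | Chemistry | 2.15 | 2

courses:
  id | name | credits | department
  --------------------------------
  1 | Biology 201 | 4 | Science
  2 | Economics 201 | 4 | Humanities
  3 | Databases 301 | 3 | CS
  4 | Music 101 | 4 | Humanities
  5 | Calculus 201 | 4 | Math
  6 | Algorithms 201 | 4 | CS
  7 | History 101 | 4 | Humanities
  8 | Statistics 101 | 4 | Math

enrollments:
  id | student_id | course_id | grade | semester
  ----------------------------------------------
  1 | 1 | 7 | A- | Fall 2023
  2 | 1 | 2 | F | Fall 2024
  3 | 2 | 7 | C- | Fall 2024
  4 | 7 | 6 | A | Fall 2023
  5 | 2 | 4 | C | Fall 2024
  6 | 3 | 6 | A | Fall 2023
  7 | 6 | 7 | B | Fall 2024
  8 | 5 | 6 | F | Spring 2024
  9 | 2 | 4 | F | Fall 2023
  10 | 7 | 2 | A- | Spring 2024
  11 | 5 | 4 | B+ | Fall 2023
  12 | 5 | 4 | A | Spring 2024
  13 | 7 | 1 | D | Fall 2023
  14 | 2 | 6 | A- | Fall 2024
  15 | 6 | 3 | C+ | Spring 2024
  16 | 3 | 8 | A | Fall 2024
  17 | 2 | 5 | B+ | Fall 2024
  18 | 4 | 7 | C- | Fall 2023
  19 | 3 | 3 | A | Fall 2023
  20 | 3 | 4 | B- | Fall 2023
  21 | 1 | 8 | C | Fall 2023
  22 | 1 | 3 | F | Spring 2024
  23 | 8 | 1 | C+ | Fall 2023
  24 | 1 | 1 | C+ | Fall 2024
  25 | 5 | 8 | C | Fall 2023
SELECT name, year FROM students WHERE year <= 3

Execution result:
name | year
Sam Jones | 3
Leo Martinez | 2
Grace Davis | 2
Quinn Wilson | 3
Sam Williams | 3
Alice Brown | 2
Carol Brown | 3
Frank Martinez | 2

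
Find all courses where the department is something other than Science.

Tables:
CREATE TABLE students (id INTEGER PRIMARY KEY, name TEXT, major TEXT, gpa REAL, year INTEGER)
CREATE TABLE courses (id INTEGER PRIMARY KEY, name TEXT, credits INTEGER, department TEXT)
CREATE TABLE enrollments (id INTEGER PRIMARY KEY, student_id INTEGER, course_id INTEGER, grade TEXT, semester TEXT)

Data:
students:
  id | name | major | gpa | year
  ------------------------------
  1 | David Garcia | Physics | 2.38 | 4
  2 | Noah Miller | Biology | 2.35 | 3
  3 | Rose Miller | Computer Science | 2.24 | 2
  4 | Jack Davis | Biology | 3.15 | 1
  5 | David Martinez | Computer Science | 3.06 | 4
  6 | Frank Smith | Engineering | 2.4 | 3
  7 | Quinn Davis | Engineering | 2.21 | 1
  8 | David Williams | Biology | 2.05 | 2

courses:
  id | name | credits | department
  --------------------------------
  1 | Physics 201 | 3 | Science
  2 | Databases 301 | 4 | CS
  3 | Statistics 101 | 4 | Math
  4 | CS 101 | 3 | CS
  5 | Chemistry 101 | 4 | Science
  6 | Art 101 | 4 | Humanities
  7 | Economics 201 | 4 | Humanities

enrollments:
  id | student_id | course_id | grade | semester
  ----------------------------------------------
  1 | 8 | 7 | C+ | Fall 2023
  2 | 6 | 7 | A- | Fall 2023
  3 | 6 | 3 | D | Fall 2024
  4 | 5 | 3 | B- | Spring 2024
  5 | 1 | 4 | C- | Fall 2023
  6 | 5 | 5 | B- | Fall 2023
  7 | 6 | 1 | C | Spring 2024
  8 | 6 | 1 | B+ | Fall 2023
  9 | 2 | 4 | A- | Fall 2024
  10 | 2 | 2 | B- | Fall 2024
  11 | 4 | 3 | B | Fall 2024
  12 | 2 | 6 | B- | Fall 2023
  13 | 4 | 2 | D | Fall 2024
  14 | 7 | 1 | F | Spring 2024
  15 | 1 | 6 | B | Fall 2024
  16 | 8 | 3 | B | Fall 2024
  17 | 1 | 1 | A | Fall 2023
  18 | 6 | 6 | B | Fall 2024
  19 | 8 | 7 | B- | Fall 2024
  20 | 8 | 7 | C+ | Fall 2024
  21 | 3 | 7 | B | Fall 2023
SELECT name, department FROM courses WHERE department <> 'Science'

Execution result:
name | department
Databases 301 | CS
Statistics 101 | Math
CS 101 | CS
Art 101 | Humanities
Economics 201 | Humanities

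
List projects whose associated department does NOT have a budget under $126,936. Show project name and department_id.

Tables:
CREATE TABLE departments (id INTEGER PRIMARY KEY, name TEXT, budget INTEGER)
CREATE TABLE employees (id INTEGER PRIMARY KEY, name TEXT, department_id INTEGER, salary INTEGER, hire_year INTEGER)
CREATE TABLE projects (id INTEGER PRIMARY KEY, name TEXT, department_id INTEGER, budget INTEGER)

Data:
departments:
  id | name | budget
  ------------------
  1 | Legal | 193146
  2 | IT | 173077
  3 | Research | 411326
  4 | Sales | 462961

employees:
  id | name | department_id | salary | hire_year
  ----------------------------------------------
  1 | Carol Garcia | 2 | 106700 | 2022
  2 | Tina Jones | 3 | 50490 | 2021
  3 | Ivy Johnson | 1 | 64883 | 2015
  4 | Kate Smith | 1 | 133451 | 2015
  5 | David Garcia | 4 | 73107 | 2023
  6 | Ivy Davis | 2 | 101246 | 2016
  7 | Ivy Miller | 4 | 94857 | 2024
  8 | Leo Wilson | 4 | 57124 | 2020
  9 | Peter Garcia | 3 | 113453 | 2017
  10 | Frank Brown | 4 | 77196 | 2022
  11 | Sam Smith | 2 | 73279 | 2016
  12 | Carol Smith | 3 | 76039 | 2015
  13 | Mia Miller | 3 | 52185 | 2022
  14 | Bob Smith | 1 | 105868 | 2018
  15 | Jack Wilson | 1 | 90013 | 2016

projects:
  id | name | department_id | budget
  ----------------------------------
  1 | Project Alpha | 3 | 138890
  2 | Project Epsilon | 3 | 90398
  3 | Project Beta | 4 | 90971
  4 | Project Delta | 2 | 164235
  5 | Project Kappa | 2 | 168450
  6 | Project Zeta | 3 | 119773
SELECT name, department_id FROM projects WHERE department_id NOT IN (SELECT id FROM departments WHERE budget < 126936)

Execution result:
name | department_id
Project Alpha | 3
Project Epsilon | 3
Project Beta | 4
Project Delta | 2
Project Kappa | 2
Project Zeta | 3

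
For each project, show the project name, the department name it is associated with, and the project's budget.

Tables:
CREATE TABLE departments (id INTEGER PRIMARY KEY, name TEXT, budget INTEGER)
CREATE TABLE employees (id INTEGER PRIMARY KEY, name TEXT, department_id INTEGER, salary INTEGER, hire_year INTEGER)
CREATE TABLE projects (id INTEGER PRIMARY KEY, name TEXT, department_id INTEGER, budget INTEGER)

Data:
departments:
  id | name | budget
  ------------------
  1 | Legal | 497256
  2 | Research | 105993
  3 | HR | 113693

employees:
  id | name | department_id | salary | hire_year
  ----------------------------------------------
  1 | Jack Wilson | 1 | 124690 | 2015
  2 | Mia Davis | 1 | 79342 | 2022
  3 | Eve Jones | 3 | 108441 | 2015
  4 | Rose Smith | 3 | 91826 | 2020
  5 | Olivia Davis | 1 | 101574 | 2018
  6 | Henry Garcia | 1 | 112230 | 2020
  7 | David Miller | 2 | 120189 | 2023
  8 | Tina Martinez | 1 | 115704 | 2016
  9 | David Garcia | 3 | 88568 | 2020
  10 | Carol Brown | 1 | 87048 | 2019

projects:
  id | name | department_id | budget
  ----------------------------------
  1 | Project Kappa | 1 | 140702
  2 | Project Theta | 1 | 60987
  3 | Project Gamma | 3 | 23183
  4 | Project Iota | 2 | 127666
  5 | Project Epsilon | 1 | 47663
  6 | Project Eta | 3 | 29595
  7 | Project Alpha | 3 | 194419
SELECT c.name, p.name AS department, c.budget FROM projects c JOIN departments p ON c.department_id = p.id

Execution result:
name | department | budget
Project Kappa | Legal | 140702
Project Theta | Legal | 60987
Project Gamma | HR | 23183
Project Iota | Research | 127666
Project Epsilon | Legal | 47663
Project Eta | HR | 29595
Project Alpha | HR | 194419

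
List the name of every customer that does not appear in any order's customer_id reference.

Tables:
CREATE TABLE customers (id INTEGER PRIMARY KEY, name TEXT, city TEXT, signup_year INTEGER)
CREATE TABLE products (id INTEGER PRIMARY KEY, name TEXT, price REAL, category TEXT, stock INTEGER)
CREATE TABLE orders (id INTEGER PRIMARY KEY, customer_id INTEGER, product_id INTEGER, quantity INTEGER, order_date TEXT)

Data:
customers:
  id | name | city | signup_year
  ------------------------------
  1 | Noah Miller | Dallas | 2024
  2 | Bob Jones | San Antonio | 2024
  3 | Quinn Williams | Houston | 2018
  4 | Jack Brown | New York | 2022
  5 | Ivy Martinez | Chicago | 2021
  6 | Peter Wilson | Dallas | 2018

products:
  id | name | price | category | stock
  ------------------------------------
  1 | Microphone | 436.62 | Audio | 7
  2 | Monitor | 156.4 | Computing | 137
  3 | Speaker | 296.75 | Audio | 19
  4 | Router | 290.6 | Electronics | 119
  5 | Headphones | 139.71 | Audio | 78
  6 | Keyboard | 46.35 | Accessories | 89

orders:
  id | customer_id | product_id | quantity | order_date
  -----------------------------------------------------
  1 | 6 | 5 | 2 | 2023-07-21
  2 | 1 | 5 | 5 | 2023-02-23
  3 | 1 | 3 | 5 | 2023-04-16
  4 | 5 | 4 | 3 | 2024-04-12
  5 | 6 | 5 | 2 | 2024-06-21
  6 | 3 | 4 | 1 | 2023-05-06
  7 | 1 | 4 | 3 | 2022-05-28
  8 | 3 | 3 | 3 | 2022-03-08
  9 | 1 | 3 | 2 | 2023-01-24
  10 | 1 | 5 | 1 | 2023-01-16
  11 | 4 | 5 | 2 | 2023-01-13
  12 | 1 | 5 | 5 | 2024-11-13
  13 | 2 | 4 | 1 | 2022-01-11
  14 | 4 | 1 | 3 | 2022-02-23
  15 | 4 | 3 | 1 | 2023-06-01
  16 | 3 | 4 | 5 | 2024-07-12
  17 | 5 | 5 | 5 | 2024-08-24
SELECT p.name FROM customers p LEFT JOIN orders c ON c.customer_id = p.id WHERE c.id IS NULL

Execution result:
(no rows)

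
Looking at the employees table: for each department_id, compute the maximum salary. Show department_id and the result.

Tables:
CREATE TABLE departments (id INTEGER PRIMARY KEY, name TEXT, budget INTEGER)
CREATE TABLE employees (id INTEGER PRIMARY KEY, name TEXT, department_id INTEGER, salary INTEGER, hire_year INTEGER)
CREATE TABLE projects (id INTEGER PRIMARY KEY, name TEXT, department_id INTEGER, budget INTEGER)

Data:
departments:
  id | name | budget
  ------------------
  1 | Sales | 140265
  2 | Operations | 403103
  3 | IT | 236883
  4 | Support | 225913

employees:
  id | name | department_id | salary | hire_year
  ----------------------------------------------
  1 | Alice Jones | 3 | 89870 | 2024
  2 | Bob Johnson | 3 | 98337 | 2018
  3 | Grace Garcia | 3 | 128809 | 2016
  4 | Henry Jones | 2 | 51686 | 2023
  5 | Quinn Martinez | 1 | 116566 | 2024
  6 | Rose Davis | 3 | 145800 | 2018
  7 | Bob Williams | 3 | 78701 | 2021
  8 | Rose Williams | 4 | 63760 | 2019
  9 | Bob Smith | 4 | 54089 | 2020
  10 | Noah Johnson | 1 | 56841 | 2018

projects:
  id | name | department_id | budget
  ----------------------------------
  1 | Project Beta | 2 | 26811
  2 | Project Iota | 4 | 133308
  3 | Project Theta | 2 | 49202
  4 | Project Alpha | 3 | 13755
SELECT department_id, MAX(salary) AS max_salary FROM employees GROUP BY department_id

Execution result:
department_id | max_salary
1 | 116566
2 | 51686
3 | 145800
4 | 63760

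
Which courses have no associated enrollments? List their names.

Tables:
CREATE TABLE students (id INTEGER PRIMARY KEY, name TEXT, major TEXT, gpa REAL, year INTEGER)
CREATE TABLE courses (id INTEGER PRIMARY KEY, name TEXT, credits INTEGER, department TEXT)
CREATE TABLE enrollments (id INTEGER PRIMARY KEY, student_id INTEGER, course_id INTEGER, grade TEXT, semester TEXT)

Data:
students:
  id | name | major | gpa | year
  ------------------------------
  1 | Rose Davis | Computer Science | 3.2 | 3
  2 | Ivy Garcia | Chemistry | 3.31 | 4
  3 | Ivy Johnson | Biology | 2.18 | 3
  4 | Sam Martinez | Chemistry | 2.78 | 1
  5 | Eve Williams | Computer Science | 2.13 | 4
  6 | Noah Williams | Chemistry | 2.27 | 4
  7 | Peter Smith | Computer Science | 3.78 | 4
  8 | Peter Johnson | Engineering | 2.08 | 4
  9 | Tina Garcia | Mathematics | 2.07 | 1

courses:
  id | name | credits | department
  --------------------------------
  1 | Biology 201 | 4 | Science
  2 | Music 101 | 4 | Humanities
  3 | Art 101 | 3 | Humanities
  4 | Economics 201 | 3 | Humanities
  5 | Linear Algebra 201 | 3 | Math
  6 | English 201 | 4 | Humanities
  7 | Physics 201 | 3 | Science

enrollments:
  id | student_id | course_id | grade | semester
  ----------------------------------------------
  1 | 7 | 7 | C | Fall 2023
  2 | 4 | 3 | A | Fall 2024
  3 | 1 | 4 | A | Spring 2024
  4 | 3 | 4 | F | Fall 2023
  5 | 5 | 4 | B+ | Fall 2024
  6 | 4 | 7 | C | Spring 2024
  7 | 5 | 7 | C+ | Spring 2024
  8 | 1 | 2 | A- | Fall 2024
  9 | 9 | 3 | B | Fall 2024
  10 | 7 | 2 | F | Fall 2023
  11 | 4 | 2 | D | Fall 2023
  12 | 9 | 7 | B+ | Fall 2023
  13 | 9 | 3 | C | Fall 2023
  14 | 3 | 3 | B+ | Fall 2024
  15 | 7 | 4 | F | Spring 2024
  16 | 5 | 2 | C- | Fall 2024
SELECT p.name FROM courses p LEFT JOIN enrollments c ON c.course_id = p.id WHERE c.id IS NULL

Execution result:
name
Biology 201
Linear Algebra 201
English 201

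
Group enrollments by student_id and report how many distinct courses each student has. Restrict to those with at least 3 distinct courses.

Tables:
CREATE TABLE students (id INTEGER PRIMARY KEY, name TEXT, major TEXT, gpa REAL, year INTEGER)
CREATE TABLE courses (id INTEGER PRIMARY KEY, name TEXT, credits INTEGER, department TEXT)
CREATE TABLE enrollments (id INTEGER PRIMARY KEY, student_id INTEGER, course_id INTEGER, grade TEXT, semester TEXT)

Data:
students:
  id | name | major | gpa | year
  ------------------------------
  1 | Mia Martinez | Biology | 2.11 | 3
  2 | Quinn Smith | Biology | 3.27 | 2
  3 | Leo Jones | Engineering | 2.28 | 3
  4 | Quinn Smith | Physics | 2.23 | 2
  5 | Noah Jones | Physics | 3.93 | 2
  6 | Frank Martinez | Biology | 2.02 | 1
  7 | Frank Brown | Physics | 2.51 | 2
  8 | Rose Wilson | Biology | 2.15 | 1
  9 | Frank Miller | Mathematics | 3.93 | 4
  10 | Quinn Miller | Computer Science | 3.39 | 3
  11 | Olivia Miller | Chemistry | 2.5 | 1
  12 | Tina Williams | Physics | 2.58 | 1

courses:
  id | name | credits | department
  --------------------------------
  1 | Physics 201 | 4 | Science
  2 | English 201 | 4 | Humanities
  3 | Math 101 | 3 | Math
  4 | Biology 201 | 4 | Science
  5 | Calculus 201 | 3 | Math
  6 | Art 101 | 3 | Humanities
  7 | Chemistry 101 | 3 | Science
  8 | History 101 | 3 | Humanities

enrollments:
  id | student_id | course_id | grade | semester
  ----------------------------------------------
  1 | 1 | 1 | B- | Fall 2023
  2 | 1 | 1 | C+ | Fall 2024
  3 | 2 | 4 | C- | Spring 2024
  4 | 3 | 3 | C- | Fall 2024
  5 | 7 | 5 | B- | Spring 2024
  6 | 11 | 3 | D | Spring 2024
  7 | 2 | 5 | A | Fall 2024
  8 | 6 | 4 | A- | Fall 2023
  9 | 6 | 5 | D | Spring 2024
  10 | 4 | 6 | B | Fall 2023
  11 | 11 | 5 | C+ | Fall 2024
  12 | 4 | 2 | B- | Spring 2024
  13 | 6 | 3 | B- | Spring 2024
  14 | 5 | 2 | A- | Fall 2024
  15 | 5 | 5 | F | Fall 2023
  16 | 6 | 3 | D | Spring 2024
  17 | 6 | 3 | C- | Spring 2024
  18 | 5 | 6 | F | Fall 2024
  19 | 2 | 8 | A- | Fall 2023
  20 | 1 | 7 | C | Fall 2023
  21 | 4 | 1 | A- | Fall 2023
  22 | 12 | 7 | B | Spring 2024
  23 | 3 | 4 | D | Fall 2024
SELECT student_id, COUNT(DISTINCT course_id) AS distinct_course_count FROM enrollments GROUP BY student_id HAVING COUNT(DISTINCT course_id) >= 3

Execution result:
student_id | distinct_course_count
2 | 3
4 | 3
5 | 3
6 | 3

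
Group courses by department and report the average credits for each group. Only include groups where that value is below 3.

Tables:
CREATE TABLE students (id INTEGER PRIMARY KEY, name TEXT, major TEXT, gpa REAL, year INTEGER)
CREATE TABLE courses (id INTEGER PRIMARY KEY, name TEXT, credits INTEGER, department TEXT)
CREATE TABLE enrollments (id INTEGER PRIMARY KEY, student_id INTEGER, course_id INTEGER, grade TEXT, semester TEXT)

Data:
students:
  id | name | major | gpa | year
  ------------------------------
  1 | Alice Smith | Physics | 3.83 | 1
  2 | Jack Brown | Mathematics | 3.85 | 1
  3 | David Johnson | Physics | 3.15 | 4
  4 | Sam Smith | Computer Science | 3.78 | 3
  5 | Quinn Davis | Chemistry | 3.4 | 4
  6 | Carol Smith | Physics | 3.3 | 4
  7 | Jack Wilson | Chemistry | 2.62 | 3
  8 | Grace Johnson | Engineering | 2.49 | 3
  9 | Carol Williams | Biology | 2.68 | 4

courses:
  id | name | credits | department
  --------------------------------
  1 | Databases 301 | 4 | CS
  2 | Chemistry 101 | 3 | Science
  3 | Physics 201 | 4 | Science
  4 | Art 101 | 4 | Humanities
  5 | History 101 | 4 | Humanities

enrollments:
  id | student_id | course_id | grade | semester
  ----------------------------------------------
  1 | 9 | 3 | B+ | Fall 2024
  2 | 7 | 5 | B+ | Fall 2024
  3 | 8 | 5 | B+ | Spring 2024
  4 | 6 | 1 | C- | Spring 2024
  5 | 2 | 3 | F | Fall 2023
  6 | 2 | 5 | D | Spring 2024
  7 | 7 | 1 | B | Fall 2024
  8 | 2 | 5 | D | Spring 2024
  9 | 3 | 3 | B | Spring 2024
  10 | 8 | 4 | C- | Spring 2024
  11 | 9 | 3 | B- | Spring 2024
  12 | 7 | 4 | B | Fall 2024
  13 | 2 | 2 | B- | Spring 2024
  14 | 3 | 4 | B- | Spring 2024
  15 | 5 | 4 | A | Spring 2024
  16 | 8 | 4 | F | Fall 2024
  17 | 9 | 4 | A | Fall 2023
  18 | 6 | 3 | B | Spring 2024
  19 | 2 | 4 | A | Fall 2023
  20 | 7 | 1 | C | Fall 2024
SELECT department, AVG(credits) AS avg_credits FROM courses GROUP BY department HAVING AVG(credits) < 3

Execution result:
(no rows)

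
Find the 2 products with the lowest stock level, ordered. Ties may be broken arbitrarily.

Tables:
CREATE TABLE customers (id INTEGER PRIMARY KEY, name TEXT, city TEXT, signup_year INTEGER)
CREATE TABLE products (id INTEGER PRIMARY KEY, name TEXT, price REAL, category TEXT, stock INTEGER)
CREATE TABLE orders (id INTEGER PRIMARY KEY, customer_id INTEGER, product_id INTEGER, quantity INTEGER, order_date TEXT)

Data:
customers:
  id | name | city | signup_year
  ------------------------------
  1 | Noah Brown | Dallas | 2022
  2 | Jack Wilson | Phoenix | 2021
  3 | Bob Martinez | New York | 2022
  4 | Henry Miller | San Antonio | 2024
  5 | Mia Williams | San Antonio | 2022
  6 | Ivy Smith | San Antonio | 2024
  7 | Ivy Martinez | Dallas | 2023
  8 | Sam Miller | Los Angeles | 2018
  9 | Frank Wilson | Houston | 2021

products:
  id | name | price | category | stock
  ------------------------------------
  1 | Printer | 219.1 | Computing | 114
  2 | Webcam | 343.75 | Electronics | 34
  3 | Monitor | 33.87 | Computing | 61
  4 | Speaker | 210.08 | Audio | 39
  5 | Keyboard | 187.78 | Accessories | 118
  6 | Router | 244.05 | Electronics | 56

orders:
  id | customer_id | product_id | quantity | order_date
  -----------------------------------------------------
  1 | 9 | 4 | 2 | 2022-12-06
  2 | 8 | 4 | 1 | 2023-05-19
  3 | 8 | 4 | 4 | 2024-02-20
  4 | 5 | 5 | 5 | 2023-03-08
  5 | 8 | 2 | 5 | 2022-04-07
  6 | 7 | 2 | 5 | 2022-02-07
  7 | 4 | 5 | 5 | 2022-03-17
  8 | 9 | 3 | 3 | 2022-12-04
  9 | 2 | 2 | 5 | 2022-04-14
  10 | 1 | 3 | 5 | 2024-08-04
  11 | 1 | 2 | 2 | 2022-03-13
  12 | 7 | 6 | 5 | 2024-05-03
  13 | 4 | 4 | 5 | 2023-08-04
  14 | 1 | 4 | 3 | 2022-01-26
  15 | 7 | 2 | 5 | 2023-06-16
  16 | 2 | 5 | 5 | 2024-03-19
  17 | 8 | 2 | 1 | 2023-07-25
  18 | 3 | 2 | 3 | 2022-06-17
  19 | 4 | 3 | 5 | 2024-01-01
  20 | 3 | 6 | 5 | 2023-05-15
SELECT name, stock FROM products ORDER BY stock ASC LIMIT 2

Execution result:
name | stock
Webcam | 34
Speaker | 39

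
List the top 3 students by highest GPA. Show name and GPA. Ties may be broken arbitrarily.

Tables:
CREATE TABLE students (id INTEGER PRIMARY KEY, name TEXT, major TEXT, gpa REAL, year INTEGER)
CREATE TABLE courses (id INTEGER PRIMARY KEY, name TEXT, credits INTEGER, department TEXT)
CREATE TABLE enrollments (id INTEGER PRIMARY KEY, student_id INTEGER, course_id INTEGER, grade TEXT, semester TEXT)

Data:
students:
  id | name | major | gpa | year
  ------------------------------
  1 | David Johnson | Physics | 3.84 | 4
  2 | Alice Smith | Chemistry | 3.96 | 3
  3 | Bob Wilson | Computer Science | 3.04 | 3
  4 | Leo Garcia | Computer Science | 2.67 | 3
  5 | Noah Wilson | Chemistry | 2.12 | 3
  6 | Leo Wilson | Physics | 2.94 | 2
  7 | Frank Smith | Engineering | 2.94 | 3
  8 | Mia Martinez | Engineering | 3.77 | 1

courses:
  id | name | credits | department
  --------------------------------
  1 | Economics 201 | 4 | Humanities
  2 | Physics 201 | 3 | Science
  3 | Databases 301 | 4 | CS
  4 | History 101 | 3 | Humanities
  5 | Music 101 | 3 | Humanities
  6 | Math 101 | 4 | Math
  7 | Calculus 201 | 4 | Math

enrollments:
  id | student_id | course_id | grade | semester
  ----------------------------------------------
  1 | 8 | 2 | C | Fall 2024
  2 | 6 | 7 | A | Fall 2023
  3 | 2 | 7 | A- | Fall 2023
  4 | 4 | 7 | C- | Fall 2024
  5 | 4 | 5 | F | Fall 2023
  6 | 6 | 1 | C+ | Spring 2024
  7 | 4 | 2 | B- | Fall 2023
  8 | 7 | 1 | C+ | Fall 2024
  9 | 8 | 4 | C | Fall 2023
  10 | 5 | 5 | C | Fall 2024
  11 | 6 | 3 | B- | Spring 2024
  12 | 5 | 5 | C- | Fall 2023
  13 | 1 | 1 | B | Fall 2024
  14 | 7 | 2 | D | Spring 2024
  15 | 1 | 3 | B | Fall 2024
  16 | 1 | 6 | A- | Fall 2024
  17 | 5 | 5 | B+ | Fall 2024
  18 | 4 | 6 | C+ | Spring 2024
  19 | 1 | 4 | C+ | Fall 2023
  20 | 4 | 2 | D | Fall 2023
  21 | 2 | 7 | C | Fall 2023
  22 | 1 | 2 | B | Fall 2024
SELECT name, gpa FROM students ORDER BY gpa DESC LIMIT 3

Execution result:
name | gpa
Alice Smith | 3.96
David Johnson | 3.84
Mia Martinez | 3.77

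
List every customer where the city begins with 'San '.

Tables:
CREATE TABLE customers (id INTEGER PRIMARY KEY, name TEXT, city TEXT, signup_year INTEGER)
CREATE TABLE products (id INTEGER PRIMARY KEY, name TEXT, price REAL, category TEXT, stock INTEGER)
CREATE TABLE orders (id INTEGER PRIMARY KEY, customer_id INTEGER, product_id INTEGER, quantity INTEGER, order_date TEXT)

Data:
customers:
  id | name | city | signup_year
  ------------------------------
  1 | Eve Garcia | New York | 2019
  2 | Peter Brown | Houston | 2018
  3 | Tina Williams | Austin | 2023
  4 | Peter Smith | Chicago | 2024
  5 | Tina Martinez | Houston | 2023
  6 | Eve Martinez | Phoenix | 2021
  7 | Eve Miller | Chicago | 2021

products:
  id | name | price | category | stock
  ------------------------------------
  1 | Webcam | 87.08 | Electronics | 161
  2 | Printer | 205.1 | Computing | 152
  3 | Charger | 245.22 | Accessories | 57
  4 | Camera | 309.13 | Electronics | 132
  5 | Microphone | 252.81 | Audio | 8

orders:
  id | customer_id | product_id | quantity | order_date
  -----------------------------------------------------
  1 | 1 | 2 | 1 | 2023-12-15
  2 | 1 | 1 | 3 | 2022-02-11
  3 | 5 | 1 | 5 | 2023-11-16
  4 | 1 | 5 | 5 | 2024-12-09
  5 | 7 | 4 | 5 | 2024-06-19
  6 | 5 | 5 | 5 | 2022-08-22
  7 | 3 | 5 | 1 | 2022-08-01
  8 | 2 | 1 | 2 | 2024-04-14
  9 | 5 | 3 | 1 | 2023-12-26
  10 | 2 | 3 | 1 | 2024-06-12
SELECT name, city FROM customers WHERE city LIKE 'San %'

Execution result:
(no rows)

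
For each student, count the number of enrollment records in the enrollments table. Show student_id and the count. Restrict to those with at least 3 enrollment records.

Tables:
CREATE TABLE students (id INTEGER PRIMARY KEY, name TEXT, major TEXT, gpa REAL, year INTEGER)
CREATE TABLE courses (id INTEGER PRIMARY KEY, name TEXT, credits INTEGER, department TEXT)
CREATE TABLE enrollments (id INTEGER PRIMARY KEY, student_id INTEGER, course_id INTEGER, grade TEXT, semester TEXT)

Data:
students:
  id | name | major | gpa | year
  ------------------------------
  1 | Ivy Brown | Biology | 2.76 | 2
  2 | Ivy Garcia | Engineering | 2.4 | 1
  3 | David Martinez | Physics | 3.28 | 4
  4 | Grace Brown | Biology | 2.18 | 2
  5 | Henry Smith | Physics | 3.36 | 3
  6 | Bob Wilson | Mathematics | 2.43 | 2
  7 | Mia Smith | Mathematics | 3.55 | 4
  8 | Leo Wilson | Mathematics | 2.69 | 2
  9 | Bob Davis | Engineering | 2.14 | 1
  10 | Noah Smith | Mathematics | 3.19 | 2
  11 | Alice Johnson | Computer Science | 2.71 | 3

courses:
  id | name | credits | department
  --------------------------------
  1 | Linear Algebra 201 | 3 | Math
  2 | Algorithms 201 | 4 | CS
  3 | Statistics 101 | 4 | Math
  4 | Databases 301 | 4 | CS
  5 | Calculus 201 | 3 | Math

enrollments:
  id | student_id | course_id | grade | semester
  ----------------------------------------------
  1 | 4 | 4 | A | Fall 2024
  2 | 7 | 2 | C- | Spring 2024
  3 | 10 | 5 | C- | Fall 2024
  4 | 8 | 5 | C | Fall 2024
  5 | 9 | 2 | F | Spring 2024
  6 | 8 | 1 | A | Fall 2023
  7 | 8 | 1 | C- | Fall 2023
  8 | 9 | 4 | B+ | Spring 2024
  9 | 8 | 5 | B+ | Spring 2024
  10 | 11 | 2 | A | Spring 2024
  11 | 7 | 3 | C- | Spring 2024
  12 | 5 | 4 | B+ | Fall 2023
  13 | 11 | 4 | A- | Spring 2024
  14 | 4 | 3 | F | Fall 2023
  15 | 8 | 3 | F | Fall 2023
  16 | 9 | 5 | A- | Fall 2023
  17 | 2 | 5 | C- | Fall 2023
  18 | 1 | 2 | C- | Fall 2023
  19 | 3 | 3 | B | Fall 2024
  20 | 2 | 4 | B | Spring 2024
SELECT student_id, COUNT(*) AS enrollment_count FROM enrollments GROUP BY student_id HAVING COUNT(*) >= 3

Execution result:
student_id | enrollment_count
8 | 5
9 | 3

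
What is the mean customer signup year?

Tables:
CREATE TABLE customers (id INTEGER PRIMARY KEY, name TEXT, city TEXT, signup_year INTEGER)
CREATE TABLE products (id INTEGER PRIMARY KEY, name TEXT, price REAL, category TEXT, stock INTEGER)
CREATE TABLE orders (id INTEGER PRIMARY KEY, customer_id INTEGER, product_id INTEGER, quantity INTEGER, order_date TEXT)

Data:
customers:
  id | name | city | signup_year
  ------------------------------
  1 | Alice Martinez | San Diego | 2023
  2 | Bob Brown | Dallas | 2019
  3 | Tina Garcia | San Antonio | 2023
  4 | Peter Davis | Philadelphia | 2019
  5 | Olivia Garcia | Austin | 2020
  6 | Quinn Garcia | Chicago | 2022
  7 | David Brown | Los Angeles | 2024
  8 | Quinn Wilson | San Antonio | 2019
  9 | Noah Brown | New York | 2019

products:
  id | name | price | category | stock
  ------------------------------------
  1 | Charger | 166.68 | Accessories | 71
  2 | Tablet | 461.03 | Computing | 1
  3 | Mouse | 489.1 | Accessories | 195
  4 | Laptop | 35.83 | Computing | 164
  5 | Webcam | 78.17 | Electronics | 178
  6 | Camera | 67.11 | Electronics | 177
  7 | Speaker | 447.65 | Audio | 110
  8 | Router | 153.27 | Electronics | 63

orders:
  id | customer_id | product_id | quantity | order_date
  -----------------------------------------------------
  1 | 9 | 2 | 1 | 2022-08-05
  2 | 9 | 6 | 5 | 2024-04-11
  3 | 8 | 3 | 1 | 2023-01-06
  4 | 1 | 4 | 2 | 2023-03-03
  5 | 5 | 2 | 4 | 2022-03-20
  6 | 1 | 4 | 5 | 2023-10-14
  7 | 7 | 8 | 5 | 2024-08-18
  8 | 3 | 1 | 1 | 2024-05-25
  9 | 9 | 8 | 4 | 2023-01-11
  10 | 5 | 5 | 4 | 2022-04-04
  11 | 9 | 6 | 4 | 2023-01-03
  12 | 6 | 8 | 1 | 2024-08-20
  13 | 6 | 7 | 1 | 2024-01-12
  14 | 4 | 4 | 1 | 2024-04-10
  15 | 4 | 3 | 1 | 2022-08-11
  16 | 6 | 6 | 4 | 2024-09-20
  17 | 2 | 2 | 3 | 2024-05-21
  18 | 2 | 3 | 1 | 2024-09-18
SELECT AVG(signup_year) FROM customers

Execution result:
2020.89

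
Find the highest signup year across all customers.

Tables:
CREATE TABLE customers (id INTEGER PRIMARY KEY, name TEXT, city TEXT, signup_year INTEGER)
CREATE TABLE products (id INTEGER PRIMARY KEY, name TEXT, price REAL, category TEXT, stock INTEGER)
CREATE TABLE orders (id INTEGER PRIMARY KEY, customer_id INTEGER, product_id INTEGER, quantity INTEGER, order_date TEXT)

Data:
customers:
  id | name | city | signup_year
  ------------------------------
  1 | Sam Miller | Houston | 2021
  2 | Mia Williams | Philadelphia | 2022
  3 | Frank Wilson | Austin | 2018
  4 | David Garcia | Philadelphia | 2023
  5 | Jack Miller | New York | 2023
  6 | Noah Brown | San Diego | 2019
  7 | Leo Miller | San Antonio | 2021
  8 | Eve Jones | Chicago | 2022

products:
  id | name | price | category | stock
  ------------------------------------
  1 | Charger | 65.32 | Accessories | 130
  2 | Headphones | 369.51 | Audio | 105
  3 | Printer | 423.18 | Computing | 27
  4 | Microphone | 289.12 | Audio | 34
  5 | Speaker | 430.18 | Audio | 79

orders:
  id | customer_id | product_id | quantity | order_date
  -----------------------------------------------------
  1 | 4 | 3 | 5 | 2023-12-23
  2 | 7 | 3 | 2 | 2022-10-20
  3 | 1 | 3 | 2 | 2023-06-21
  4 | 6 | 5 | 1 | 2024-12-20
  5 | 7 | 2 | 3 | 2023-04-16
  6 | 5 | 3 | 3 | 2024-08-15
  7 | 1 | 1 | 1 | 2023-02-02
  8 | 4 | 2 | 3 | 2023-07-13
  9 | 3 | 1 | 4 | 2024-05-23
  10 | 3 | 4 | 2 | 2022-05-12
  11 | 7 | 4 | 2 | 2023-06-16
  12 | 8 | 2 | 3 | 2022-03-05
SELECT MAX(signup_year) FROM customers

Execution result:
2023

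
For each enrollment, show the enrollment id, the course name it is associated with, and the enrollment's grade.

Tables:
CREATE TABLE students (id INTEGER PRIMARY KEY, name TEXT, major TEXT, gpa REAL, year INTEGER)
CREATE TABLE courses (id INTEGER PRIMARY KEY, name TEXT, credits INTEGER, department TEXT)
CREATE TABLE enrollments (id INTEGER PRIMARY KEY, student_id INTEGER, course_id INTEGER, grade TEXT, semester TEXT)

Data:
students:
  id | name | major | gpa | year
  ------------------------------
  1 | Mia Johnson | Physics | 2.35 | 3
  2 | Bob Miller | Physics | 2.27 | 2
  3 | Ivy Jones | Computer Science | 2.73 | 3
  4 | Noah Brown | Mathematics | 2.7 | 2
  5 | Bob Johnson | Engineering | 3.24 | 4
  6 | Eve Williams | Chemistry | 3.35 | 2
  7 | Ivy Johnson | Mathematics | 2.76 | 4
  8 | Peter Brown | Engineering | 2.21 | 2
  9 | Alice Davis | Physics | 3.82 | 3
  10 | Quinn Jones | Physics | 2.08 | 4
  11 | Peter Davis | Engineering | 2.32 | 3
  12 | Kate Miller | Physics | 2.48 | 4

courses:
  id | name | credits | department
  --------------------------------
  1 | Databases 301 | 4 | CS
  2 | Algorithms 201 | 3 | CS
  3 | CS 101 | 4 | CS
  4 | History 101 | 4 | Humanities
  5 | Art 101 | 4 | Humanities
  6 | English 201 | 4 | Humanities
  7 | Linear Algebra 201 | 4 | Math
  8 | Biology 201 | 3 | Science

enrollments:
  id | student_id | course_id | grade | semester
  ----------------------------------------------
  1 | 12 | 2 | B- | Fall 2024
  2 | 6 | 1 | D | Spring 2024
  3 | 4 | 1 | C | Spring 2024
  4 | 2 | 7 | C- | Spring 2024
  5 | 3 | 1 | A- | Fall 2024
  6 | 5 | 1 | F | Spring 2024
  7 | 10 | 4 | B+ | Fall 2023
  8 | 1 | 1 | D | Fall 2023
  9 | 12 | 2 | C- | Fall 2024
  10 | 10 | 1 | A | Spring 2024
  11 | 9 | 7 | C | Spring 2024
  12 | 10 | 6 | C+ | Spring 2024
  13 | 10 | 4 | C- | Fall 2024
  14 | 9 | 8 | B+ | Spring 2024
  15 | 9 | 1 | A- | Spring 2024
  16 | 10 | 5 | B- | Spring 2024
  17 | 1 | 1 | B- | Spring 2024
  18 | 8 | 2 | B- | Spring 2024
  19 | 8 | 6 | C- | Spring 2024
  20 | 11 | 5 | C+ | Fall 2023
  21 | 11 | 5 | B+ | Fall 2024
SELECT c.id, p.name AS course, c.grade FROM enrollments c JOIN courses p ON c.course_id = p.id

Execution result:
id | course | grade
1 | Algorithms 201 | B-
2 | Databases 301 | D
3 | Databases 301 | C
4 | Linear Algebra 201 | C-
5 | Databases 301 | A-
6 | Databases 301 | F
7 | History 101 | B+
8 | Databases 301 | D
9 | Algorithms 201 | C-
10 | Databases 301 | A
11 | Linear Algebra 201 | C
12 | English 201 | C+
13 | History 101 | C-
14 | Biology 201 | B+
15 | Databases 301 | A-
16 | Art 101 | B-
17 | Databases 301 | B-
18 | Algorithms 201 | B-
19 | English 201 | C-
20 | Art 101 | C+
21 | Art 101 | B+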